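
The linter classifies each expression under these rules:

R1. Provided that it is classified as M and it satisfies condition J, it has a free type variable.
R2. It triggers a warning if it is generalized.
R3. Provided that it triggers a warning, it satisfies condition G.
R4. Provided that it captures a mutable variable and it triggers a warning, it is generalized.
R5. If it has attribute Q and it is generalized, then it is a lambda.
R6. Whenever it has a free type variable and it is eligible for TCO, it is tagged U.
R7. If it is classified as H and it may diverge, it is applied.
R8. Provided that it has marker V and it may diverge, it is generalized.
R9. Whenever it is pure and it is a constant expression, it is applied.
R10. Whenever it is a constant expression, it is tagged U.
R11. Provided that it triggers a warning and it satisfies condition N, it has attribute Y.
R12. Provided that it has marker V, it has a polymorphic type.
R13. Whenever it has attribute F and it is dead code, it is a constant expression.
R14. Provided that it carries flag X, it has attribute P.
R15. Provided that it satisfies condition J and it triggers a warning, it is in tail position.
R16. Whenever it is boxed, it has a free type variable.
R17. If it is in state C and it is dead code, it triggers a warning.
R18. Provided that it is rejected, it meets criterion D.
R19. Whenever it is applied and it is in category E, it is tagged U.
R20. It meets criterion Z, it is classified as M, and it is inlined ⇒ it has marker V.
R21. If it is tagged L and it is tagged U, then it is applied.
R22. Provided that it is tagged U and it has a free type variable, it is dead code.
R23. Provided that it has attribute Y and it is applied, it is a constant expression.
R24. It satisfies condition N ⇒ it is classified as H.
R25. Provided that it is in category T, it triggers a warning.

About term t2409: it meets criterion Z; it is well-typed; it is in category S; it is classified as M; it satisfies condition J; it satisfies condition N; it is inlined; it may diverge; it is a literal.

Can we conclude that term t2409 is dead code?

Yes

By R1 (it is classified as M, it satisfies condition J): it has a free type variable.
By R20 (it meets criterion Z, it is classified as M, it is inlined): it has marker V.
By R24 (it satisfies condition N): it is classified as H.
By R7 (it is classified as H, it may diverge): it is applied.
By R8 (it has marker V, it may diverge): it is generalized.
By R2 (it is generalized): it triggers a warning.
By R11 (it triggers a warning, it satisfies condition N): it has attribute Y.
By R23 (it has attribute Y, it is applied): it is a constant expression.
By R10 (it is a constant expression): it is tagged U.
By R22 (it is tagged U, it has a free type variable): it is dead code.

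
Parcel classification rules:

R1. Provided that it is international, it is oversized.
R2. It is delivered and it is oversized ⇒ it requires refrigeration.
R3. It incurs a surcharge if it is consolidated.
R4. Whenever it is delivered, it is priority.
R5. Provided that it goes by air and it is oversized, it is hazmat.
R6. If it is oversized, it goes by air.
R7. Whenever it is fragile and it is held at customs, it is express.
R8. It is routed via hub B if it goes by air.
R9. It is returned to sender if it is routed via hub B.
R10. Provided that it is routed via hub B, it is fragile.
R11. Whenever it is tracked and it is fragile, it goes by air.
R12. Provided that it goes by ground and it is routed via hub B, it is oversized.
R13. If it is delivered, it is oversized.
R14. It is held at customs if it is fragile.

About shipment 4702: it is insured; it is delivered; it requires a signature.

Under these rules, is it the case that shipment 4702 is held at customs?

Yes

By R13 (it is delivered): it is oversized.
By R6 (it is oversized): it goes by air.
By R8 (it goes by air): it is routed via hub B.
By R10 (it is routed via hub B): it is fragile.
By R14 (it is fragile): it is held at customs.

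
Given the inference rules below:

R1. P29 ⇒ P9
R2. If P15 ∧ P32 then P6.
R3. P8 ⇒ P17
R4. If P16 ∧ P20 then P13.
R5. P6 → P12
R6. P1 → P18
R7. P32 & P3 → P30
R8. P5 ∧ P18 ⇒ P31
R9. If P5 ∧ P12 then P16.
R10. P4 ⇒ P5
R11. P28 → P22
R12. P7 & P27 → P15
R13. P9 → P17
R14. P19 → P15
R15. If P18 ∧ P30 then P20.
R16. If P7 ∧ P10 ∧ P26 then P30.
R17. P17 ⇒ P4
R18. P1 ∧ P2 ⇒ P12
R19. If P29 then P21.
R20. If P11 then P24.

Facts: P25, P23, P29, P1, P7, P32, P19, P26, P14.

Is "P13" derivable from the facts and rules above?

Forward chaining from the given facts derives: P9, P18, P17, P15, P4, P21, P6, P12, P5, P31, P16.
The only rule concluding P13 is R4, which needs P20; that is never established.

No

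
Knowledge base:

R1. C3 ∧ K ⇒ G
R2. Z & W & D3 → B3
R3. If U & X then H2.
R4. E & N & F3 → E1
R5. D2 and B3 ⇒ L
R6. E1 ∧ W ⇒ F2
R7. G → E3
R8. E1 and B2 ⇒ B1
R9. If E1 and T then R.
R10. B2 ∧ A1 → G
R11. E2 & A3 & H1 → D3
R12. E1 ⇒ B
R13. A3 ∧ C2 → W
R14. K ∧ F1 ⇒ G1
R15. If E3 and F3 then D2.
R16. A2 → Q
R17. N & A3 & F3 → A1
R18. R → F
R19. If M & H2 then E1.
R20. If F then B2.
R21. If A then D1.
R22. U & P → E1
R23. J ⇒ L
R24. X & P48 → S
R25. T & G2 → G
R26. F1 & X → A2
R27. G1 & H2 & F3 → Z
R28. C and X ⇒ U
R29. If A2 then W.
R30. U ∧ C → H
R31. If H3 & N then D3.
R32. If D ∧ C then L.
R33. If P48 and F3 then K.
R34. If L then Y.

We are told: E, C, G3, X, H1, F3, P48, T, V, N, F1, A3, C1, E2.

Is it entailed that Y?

Yes

E1  (by R4: E, N, F3)
R  (by R9: E1, T)
D3  (by R11: E2, A3, H1)
A1  (by R17: N, A3, F3)
F  (by R18: R)
B2  (by R20: F)
A2  (by R26: F1, X)
U  (by R28: C, X)
W  (by R29: A2)
K  (by R33: P48, F3)
H2  (by R3: U, X)
G  (by R10: B2, A1)
G1  (by R14: K, F1)
Z  (by R27: G1, H2, F3)
B3  (by R2: Z, W, D3)
E3  (by R7: G)
D2  (by R15: E3, F3)
L  (by R5: D2, B3)
Y  (by R34: L)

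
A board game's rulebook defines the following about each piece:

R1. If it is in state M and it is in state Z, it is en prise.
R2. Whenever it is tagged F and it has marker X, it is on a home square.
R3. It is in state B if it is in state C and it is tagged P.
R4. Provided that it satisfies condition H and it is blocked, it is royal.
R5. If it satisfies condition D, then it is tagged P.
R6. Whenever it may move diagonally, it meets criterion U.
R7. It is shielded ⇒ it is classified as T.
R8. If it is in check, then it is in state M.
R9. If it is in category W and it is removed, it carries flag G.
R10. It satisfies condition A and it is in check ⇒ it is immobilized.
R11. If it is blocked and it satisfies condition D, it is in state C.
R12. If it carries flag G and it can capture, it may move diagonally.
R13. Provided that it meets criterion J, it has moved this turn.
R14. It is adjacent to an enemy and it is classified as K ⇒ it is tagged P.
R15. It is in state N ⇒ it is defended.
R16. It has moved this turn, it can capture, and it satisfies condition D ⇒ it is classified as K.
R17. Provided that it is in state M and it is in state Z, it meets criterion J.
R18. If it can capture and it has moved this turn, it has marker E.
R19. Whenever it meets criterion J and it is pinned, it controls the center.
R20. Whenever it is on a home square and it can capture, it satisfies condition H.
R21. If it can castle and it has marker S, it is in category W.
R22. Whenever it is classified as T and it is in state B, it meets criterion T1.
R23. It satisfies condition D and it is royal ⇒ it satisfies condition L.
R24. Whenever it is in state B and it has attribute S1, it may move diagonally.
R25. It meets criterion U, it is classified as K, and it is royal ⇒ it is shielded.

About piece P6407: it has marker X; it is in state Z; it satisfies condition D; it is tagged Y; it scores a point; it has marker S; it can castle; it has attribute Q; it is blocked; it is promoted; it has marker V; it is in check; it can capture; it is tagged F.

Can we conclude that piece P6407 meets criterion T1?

Forward chaining from the given facts derives: is on a home square, is tagged P, is in state M, is in state C, meets criterion J, satisfies condition H, is in category W, is en prise, is in state B, is royal, has moved this turn, is classified as K, has marker E, satisfies condition L.
The only rule concluding "it meets criterion T1" is R22, which needs "it is classified as T"; that is never established.

No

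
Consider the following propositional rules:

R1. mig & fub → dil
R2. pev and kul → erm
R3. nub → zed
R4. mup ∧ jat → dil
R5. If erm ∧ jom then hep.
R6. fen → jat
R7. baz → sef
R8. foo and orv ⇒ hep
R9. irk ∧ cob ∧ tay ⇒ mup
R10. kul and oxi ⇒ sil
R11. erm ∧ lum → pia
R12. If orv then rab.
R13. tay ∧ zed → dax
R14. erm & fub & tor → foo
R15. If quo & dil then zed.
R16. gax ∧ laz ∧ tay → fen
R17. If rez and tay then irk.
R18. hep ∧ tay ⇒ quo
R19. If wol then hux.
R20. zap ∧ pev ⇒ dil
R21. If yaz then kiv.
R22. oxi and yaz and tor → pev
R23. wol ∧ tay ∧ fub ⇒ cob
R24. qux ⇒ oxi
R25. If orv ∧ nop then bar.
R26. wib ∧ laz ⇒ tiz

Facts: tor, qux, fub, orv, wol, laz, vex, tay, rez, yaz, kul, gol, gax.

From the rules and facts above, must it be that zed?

fen  (by R16: gax, laz, tay)
irk  (by R17: rez, tay)
cob  (by R23: wol, tay, fub)
oxi  (by R24: qux)
jat  (by R6: fen)
mup  (by R9: irk, cob, tay)
pev  (by R22: oxi, yaz, tor)
erm  (by R2: pev, kul)
dil  (by R4: mup, jat)
foo  (by R14: erm, fub, tor)
hep  (by R8: foo, orv)
quo  (by R18: hep, tay)
zed  (by R15: quo, dil)

Yes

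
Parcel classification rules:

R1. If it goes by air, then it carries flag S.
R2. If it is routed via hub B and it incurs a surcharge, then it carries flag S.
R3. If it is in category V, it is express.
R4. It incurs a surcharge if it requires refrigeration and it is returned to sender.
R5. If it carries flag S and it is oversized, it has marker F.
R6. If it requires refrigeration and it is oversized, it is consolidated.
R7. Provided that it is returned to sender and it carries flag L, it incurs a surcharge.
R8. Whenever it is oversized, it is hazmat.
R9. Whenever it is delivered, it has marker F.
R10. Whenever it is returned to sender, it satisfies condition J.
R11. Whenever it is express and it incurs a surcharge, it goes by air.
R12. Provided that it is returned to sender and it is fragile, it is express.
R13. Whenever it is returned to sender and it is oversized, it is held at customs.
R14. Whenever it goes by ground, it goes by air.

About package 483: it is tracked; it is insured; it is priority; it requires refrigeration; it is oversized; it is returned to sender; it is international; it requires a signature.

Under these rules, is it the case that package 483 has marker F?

No

Forward chaining from the given facts derives: incurs a surcharge, is consolidated, is hazmat, satisfies condition J, is held at customs.
Rules concluding "it has marker F": R5 needs "it carries flag S"; R9 needs "it is delivered" — none of these are established.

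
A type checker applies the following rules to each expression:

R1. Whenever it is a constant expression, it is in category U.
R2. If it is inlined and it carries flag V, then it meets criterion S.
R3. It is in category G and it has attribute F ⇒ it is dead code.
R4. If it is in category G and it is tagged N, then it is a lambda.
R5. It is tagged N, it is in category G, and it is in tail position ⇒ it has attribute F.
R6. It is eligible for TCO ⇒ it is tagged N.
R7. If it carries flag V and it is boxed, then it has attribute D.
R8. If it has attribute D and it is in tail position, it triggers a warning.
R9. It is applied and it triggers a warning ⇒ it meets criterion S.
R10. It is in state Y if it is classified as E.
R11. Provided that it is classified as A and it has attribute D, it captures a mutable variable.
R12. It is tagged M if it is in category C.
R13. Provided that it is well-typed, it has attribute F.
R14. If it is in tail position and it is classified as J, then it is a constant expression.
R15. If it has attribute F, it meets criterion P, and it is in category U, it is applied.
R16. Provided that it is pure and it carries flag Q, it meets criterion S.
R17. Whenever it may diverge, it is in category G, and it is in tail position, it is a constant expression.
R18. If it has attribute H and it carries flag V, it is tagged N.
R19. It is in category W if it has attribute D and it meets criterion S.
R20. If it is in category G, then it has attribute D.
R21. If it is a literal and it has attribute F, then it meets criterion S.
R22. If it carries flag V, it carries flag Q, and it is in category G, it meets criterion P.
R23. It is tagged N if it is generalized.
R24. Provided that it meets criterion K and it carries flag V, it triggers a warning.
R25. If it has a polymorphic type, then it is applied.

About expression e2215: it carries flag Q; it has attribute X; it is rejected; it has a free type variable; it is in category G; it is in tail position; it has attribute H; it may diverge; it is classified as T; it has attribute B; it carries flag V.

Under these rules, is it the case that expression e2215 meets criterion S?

By R17 (it may diverge, it is in category G, it is in tail position): it is a constant expression.
By R18 (it has attribute H, it carries flag V): it is tagged N.
By R20 (it is in category G): it has attribute D.
By R22 (it carries flag V, it carries flag Q, it is in category G): it meets criterion P.
By R1 (it is a constant expression): it is in category U.
By R5 (it is tagged N, it is in category G, it is in tail position): it has attribute F.
By R8 (it has attribute D, it is in tail position): it triggers a warning.
By R15 (it has attribute F, it meets criterion P, it is in category U): it is applied.
By R9 (it is applied, it triggers a warning): it meets criterion S.

Yes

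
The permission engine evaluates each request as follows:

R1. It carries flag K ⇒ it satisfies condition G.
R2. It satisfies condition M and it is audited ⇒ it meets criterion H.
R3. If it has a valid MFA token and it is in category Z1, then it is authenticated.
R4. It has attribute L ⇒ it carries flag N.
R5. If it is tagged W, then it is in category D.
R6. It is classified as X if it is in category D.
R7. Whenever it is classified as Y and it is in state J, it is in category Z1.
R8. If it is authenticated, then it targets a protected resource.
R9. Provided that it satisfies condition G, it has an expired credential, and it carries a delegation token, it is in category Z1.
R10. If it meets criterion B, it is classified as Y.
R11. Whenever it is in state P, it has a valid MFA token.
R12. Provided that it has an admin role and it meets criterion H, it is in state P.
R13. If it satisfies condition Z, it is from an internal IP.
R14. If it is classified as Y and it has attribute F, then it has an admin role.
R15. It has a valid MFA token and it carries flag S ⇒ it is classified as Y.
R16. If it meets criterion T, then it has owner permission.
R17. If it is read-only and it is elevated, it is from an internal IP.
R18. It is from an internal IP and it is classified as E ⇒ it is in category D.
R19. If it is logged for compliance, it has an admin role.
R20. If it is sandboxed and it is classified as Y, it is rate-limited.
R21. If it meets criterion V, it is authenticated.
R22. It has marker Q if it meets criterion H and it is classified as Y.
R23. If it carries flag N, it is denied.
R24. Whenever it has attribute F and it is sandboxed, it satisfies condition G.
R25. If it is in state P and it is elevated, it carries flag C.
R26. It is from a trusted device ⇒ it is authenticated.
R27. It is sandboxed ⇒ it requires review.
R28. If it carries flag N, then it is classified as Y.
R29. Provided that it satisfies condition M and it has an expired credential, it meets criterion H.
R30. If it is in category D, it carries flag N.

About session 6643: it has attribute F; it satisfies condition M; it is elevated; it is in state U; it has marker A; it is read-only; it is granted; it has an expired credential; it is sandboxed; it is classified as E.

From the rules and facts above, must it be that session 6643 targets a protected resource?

Forward chaining from the given facts derives: is from an internal IP, is in category D, satisfies condition G, requires review, meets criterion H, carries flag N, is classified as X, is denied, is classified as Y, has an admin role, is rate-limited, has marker Q, is in state P, carries flag C, has a valid MFA token.
The only rule concluding "it targets a protected resource" is R8, which needs "it is authenticated"; that is never established.

No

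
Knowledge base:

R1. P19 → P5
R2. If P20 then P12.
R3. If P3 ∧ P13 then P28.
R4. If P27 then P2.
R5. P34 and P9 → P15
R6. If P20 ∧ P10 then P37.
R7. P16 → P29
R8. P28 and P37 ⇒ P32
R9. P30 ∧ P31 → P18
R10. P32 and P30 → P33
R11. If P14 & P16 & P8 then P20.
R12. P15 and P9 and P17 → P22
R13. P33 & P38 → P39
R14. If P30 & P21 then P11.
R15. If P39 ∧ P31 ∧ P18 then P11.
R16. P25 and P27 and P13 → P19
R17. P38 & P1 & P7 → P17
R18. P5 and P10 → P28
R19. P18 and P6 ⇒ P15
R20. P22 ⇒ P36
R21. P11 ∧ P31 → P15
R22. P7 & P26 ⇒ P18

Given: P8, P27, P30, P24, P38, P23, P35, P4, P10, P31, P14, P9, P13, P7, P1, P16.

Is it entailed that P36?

No

Forward chaining from the given facts derives: P2, P29, P18, P20, P17, P12, P37.
The only rule concluding P36 is R20, which needs P22; that is never established.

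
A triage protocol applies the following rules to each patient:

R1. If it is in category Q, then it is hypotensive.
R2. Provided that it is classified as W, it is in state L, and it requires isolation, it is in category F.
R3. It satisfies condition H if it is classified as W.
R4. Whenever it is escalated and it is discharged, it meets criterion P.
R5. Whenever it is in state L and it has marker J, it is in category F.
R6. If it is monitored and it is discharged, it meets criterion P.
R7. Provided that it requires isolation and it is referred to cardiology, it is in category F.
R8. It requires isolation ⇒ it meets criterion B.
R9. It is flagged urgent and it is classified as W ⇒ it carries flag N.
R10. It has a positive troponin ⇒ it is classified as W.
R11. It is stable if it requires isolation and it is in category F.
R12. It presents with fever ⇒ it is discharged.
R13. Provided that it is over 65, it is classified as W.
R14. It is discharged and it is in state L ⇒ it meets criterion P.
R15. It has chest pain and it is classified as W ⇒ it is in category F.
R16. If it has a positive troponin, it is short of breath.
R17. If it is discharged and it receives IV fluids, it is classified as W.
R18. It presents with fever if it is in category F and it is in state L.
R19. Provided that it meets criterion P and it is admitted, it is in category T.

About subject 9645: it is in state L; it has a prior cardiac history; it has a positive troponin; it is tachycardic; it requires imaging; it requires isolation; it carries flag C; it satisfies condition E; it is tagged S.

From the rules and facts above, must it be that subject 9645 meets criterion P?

Yes

By R10 (it has a positive troponin): it is classified as W.
By R2 (it is classified as W, it is in state L, it requires isolation): it is in category F.
By R18 (it is in category F, it is in state L): it presents with fever.
By R12 (it presents with fever): it is discharged.
By R14 (it is discharged, it is in state L): it meets criterion P.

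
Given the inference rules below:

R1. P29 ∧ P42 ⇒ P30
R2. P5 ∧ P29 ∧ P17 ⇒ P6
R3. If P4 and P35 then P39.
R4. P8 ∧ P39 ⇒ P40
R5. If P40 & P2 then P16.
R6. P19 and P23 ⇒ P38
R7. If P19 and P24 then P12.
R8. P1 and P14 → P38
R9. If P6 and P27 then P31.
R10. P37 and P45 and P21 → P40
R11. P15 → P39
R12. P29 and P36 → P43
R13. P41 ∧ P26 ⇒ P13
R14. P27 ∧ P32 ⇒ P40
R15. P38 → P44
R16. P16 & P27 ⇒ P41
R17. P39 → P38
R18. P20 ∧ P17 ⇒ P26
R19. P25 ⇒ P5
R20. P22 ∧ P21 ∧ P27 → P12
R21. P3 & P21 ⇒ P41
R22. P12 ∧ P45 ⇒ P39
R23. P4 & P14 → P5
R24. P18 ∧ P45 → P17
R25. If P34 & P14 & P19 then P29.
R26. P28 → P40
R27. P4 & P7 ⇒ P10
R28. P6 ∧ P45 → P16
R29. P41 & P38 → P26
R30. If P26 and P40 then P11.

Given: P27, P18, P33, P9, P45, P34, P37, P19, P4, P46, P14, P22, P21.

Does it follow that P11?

Yes

P40  (by R10: P37, P45, P21)
P12  (by R20: P22, P21, P27)
P39  (by R22: P12, P45)
P5  (by R23: P4, P14)
P17  (by R24: P18, P45)
P29  (by R25: P34, P14, P19)
P6  (by R2: P5, P29, P17)
P38  (by R17: P39)
P16  (by R28: P6, P45)
P41  (by R16: P16, P27)
P26  (by R29: P41, P38)
P11  (by R30: P26, P40)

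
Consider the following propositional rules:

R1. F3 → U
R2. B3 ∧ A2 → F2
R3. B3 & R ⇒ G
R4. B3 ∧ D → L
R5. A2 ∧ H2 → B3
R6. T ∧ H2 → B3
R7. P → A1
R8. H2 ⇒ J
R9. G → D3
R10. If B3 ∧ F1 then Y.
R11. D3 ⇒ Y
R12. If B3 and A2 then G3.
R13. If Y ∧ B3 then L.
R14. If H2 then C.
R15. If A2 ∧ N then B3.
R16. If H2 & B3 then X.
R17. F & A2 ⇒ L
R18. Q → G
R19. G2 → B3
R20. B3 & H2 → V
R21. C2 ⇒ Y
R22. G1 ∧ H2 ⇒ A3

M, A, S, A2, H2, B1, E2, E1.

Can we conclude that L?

Forward chaining from the given facts derives: B3, J, G3, C, X, V, F2.
Rules concluding L: R4 needs D; R13 needs Y; R17 needs F — none of these are established.

No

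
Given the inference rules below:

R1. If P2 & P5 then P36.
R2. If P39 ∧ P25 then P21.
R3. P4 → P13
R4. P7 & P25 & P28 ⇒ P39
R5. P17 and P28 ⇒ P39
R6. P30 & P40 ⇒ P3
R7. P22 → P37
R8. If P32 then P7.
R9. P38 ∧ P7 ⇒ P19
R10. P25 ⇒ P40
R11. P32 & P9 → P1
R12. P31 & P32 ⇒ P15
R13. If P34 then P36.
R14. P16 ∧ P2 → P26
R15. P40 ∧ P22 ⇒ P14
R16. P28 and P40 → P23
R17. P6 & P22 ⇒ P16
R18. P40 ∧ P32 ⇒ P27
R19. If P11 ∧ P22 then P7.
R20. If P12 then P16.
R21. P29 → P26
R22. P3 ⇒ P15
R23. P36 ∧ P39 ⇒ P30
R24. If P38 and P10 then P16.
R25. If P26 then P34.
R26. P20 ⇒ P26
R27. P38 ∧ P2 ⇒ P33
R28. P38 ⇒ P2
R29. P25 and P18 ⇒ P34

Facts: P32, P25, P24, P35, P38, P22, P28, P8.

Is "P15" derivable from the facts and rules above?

Forward chaining from the given facts derives: P37, P7, P19, P40, P14, P23, P27, P2, P39, P33, P21.
Rules concluding P15: R12 needs P31; R22 needs P3 — none of these are established.

No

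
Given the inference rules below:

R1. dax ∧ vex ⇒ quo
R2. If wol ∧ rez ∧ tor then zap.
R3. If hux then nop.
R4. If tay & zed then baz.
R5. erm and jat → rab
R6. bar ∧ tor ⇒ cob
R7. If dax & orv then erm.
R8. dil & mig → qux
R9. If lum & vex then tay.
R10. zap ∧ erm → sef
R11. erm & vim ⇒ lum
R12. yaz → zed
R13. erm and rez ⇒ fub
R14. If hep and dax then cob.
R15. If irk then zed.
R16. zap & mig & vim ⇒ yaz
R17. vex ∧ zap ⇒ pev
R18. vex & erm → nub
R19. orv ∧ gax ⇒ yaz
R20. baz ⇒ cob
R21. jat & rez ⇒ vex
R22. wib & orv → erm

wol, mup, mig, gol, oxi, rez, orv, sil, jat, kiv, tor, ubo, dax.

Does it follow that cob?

No

Forward chaining from the given facts derives: zap, erm, sef, fub, vex, quo, rab, pev, nub.
Rules concluding cob: R6 needs bar; R14 needs hep; R20 needs baz — none of these are established.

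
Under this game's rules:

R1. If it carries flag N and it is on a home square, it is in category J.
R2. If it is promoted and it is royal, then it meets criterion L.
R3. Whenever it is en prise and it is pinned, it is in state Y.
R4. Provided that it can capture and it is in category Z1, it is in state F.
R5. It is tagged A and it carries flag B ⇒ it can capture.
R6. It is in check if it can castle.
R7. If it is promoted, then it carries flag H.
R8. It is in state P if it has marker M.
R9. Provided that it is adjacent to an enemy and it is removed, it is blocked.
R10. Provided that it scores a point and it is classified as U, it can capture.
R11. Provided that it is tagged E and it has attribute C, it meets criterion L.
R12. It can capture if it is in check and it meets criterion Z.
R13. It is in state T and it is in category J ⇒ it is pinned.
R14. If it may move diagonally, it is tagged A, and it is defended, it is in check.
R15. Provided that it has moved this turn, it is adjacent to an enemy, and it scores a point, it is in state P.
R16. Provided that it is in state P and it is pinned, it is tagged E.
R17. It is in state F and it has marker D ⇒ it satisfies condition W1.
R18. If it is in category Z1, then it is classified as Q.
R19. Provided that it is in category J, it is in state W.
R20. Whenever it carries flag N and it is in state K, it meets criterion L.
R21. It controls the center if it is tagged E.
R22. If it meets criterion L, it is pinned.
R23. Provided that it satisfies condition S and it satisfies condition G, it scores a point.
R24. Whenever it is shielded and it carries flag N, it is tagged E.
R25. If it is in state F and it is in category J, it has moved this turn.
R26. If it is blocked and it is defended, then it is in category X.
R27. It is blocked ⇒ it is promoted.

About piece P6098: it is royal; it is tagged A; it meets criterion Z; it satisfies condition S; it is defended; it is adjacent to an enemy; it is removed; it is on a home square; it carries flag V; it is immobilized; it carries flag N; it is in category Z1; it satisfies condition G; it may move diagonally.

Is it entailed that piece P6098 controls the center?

By R1 (it carries flag N, it is on a home square): it is in category J.
By R9 (it is adjacent to an enemy, it is removed): it is blocked.
By R14 (it may move diagonally, it is tagged A, it is defended): it is in check.
By R23 (it satisfies condition S, it satisfies condition G): it scores a point.
By R27 (it is blocked): it is promoted.
By R2 (it is promoted, it is royal): it meets criterion L.
By R12 (it is in check, it meets criterion Z): it can capture.
By R22 (it meets criterion L): it is pinned.
By R4 (it can capture, it is in category Z1): it is in state F.
By R25 (it is in state F, it is in category J): it has moved this turn.
By R15 (it has moved this turn, it is adjacent to an enemy, it scores a point): it is in state P.
By R16 (it is in state P, it is pinned): it is tagged E.
By R21 (it is tagged E): it controls the center.

Yes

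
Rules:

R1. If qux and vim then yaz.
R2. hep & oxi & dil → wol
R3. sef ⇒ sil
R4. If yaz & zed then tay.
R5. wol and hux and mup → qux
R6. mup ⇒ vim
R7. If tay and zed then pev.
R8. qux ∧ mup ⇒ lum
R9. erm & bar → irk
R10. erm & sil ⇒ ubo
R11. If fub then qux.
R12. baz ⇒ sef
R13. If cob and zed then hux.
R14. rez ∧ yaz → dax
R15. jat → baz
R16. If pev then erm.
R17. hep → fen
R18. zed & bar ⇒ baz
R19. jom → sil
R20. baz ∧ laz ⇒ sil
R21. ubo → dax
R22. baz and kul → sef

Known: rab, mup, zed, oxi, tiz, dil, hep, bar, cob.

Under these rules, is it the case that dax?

wol  (by R2: hep, oxi, dil)
vim  (by R6: mup)
hux  (by R13: cob, zed)
baz  (by R18: zed, bar)
qux  (by R5: wol, hux, mup)
sef  (by R12: baz)
yaz  (by R1: qux, vim)
sil  (by R3: sef)
tay  (by R4: yaz, zed)
pev  (by R7: tay, zed)
erm  (by R16: pev)
ubo  (by R10: erm, sil)
dax  (by R21: ubo)

Yes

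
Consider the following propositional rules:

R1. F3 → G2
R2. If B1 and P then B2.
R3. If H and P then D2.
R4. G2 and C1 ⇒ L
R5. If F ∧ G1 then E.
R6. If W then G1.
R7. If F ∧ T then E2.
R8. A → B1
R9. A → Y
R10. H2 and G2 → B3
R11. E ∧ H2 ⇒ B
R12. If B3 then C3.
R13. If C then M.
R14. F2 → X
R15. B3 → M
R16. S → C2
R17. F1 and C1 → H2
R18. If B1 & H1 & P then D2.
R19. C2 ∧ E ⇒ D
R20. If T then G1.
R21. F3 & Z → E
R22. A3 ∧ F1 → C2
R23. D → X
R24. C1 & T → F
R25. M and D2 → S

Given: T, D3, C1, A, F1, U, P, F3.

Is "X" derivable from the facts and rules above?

No

Forward chaining from the given facts derives: G2, L, B1, Y, H2, G1, F, B2, E, E2, B3, B, C3, M.
Rules concluding X: R14 needs F2; R23 needs D — none of these are established.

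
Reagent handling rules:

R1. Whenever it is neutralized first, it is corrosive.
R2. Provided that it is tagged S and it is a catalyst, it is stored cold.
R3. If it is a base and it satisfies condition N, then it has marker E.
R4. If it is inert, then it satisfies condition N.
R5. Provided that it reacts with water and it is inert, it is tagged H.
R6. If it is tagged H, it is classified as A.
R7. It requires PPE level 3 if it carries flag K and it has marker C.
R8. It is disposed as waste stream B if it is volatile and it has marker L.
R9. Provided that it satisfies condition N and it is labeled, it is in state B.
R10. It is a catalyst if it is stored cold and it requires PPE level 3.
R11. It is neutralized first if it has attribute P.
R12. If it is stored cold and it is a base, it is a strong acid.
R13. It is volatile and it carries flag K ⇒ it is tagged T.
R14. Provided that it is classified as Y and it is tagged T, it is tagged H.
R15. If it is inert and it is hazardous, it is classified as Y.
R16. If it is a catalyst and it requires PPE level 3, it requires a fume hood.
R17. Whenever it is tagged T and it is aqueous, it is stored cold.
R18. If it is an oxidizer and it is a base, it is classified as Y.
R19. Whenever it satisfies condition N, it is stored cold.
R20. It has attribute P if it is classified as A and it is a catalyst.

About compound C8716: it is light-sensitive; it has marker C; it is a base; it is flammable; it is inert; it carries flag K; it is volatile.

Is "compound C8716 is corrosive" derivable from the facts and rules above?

No

Forward chaining from the given facts derives: satisfies condition N, requires PPE level 3, is tagged T, is stored cold, has marker E, is a catalyst, is a strong acid, requires a fume hood.
The only rule concluding "it is corrosive" is R1, which needs "it is neutralized first"; that is never established.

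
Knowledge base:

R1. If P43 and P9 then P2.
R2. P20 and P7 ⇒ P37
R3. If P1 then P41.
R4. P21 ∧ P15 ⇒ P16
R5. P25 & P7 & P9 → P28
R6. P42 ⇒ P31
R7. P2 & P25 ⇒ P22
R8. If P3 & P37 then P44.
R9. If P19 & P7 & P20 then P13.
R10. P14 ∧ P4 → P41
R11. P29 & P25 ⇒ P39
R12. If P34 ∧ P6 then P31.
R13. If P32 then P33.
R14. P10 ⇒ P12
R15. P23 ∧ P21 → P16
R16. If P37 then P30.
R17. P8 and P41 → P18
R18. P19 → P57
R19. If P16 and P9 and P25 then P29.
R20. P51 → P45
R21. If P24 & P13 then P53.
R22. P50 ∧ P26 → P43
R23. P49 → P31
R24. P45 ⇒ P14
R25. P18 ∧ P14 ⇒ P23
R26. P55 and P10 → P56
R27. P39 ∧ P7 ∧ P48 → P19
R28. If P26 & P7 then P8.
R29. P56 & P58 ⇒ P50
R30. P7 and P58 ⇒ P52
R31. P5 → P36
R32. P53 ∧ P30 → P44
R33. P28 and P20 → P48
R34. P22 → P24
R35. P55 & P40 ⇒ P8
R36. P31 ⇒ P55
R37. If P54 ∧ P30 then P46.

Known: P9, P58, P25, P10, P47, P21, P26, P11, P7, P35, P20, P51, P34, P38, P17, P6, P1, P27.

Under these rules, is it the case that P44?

P37  (by R2: P20, P7)
P41  (by R3: P1)
P28  (by R5: P25, P7, P9)
P31  (by R12: P34, P6)
P30  (by R16: P37)
P45  (by R20: P51)
P14  (by R24: P45)
P8  (by R28: P26, P7)
P48  (by R33: P28, P20)
P55  (by R36: P31)
P18  (by R17: P8, P41)
P23  (by R25: P18, P14)
P56  (by R26: P55, P10)
P50  (by R29: P56, P58)
P16  (by R15: P23, P21)
P29  (by R19: P16, P9, P25)
P43  (by R22: P50, P26)
P2  (by R1: P43, P9)
P22  (by R7: P2, P25)
P39  (by R11: P29, P25)
P19  (by R27: P39, P7, P48)
P24  (by R34: P22)
P13  (by R9: P19, P7, P20)
P53  (by R21: P24, P13)
P44  (by R32: P53, P30)

Yes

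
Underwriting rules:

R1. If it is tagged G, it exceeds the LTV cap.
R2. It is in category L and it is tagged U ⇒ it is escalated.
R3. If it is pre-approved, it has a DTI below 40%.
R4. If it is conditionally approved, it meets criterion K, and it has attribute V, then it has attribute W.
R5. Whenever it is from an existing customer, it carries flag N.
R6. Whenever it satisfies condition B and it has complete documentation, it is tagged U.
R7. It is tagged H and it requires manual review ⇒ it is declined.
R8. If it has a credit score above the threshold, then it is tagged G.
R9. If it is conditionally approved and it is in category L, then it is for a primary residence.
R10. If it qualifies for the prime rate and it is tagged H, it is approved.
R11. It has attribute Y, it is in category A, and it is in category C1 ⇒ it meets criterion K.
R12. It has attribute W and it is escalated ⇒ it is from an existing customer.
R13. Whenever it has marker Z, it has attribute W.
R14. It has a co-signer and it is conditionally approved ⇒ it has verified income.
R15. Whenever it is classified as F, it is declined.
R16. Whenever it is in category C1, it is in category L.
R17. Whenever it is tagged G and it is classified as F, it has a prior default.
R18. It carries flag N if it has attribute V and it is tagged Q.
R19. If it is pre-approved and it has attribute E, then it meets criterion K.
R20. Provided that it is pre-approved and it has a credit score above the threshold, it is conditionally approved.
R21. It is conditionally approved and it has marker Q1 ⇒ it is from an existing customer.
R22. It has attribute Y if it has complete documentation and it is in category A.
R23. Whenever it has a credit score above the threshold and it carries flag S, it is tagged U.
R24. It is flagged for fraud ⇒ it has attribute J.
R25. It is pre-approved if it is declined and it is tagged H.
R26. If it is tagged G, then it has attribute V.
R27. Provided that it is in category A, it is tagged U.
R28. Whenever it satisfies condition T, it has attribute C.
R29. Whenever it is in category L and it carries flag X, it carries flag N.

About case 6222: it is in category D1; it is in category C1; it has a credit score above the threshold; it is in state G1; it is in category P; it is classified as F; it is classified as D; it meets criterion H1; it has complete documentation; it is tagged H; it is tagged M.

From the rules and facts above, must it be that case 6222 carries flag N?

No

Forward chaining from the given facts derives: is tagged G, is declined, is in category L, has a prior default, is pre-approved, has attribute V, exceeds the LTV cap, has a DTI below 40%, is conditionally approved, is for a primary residence.
Rules concluding "it carries flag N": R5 needs "it is from an existing customer"; R18 needs "it is tagged Q"; R29 needs "it carries flag X" — none of these are established.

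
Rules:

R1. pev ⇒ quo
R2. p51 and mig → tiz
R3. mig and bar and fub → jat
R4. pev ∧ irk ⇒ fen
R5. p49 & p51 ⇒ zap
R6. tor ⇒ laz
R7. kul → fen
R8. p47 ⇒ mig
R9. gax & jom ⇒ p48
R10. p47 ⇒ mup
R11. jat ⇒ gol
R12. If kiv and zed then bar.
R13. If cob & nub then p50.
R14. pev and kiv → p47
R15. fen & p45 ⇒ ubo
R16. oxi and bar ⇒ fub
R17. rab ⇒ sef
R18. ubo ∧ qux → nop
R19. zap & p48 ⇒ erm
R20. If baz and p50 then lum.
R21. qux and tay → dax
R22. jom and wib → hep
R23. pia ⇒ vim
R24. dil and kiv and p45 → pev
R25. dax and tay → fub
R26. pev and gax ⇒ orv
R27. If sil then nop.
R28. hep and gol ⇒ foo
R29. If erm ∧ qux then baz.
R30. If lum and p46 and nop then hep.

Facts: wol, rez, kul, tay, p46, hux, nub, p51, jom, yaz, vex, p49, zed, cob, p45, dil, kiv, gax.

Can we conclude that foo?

Forward chaining from the given facts derives: zap, fen, p48, bar, p50, ubo, erm, pev, orv, quo, p47, mig, mup, tiz.
The only rule concluding foo is R28, which needs hep; that is never established.

No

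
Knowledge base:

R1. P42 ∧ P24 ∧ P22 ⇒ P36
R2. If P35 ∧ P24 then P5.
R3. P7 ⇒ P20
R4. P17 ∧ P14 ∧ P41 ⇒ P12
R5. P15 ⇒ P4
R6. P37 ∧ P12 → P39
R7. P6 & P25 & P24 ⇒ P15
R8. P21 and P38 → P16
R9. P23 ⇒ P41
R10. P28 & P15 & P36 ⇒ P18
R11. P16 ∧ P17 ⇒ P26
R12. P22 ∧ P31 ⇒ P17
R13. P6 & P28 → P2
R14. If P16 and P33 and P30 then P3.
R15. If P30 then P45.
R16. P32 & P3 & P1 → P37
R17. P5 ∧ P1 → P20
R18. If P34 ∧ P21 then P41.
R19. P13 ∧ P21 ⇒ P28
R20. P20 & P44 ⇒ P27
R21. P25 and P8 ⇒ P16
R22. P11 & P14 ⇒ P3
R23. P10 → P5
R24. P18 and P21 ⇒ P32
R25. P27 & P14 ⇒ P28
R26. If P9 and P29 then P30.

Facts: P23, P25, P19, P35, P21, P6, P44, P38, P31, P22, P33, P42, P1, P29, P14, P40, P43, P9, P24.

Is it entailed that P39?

Yes

P36  (by R1: P42, P24, P22)
P5  (by R2: P35, P24)
P15  (by R7: P6, P25, P24)
P16  (by R8: P21, P38)
P41  (by R9: P23)
P17  (by R12: P22, P31)
P20  (by R17: P5, P1)
P27  (by R20: P20, P44)
P28  (by R25: P27, P14)
P30  (by R26: P9, P29)
P12  (by R4: P17, P14, P41)
P18  (by R10: P28, P15, P36)
P3  (by R14: P16, P33, P30)
P32  (by R24: P18, P21)
P37  (by R16: P32, P3, P1)
P39  (by R6: P37, P12)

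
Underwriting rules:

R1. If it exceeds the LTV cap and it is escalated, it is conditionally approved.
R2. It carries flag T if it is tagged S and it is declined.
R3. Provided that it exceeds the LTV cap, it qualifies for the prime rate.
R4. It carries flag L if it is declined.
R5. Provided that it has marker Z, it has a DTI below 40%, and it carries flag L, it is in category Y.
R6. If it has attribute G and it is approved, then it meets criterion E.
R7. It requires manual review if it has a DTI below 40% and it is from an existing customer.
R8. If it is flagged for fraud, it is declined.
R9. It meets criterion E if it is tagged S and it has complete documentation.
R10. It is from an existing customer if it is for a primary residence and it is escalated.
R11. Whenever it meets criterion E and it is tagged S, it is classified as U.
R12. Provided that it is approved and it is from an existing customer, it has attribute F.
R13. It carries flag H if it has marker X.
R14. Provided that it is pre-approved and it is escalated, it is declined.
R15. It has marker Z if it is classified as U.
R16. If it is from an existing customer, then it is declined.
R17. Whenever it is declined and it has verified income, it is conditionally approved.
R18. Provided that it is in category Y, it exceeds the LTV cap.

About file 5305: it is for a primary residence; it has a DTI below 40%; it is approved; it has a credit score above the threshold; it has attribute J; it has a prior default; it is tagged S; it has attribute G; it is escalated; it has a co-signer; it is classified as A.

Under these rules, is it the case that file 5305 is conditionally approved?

Yes

By R6 (it has attribute G, it is approved): it meets criterion E.
By R10 (it is for a primary residence, it is escalated): it is from an existing customer.
By R11 (it meets criterion E, it is tagged S): it is classified as U.
By R15 (it is classified as U): it has marker Z.
By R16 (it is from an existing customer): it is declined.
By R4 (it is declined): it carries flag L.
By R5 (it has marker Z, it has a DTI below 40%, it carries flag L): it is in category Y.
By R18 (it is in category Y): it exceeds the LTV cap.
By R1 (it exceeds the LTV cap, it is escalated): it is conditionally approved.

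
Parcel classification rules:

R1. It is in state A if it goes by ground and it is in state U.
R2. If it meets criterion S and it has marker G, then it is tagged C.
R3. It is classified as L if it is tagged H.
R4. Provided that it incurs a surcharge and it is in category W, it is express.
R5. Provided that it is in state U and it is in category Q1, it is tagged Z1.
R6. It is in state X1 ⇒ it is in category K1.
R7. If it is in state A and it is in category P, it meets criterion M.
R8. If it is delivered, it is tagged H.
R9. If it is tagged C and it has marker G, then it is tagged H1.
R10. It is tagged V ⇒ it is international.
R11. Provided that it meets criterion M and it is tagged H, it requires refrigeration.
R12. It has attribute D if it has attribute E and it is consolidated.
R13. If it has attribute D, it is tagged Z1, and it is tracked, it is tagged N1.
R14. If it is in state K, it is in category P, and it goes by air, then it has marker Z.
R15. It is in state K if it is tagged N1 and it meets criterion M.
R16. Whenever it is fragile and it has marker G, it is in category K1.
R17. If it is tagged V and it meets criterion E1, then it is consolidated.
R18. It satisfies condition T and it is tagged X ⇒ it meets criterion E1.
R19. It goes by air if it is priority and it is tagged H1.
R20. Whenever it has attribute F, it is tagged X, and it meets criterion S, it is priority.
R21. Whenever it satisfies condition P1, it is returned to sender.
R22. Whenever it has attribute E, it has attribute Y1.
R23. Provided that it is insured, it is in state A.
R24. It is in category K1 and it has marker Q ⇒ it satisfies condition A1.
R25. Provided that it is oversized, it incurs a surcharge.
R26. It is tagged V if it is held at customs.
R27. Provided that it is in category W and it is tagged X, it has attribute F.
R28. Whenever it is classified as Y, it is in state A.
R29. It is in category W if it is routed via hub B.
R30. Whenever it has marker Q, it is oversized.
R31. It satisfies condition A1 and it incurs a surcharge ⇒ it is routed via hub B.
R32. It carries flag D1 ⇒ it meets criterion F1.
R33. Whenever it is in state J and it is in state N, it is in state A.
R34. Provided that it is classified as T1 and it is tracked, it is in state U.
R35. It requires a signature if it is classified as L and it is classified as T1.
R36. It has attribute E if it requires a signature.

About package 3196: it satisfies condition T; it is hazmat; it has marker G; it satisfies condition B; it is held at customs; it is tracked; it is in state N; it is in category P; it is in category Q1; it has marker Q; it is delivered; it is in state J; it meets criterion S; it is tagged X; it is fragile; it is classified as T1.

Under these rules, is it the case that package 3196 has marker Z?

Yes

By R2 (it meets criterion S, it has marker G): it is tagged C.
By R8 (it is delivered): it is tagged H.
By R9 (it is tagged C, it has marker G): it is tagged H1.
By R16 (it is fragile, it has marker G): it is in category K1.
By R18 (it satisfies condition T, it is tagged X): it meets criterion E1.
By R24 (it is in category K1, it has marker Q): it satisfies condition A1.
By R26 (it is held at customs): it is tagged V.
By R30 (it has marker Q): it is oversized.
By R33 (it is in state J, it is in state N): it is in state A.
By R34 (it is classified as T1, it is tracked): it is in state U.
By R3 (it is tagged H): it is classified as L.
By R5 (it is in state U, it is in category Q1): it is tagged Z1.
By R7 (it is in state A, it is in category P): it meets criterion M.
By R17 (it is tagged V, it meets criterion E1): it is consolidated.
By R25 (it is oversized): it incurs a surcharge.
By R31 (it satisfies condition A1, it incurs a surcharge): it is routed via hub B.
By R35 (it is classified as L, it is classified as T1): it requires a signature.
By R36 (it requires a signature): it has attribute E.
By R12 (it has attribute E, it is consolidated): it has attribute D.
By R13 (it has attribute D, it is tagged Z1, it is tracked): it is tagged N1.
By R15 (it is tagged N1, it meets criterion M): it is in state K.
By R29 (it is routed via hub B): it is in category W.
By R27 (it is in category W, it is tagged X): it has attribute F.
By R20 (it has attribute F, it is tagged X, it meets criterion S): it is priority.
By R19 (it is priority, it is tagged H1): it goes by air.
By R14 (it is in state K, it is in category P, it goes by air): it has marker Z.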